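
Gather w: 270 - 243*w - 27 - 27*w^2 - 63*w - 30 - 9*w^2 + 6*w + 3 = -36*w^2 - 300*w + 216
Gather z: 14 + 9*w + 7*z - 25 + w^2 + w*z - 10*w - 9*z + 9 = w^2 - w + z*(w - 2) - 2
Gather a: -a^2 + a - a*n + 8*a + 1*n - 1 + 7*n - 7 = -a^2 + a*(9 - n) + 8*n - 8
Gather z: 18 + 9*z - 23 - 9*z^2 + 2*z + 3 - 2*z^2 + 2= -11*z^2 + 11*z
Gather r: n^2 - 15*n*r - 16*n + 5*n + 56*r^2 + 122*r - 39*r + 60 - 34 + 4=n^2 - 11*n + 56*r^2 + r*(83 - 15*n) + 30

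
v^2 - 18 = (v - 3*sqrt(2))*(v + 3*sqrt(2))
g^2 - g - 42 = (g - 7)*(g + 6)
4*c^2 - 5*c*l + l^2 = (-4*c + l)*(-c + l)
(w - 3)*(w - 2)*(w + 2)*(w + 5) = w^4 + 2*w^3 - 19*w^2 - 8*w + 60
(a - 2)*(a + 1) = a^2 - a - 2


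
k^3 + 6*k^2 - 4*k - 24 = (k - 2)*(k + 2)*(k + 6)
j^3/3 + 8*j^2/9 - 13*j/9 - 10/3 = (j/3 + 1)*(j - 2)*(j + 5/3)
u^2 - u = u*(u - 1)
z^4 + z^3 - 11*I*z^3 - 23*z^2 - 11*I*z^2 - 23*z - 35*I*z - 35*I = (z + 1)*(z - 7*I)*(z - 5*I)*(z + I)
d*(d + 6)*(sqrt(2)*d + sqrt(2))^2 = 2*d^4 + 16*d^3 + 26*d^2 + 12*d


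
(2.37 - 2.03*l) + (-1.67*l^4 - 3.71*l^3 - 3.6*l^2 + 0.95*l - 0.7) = -1.67*l^4 - 3.71*l^3 - 3.6*l^2 - 1.08*l + 1.67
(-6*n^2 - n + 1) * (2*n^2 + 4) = -12*n^4 - 2*n^3 - 22*n^2 - 4*n + 4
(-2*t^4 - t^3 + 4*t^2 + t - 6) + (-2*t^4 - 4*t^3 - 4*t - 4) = -4*t^4 - 5*t^3 + 4*t^2 - 3*t - 10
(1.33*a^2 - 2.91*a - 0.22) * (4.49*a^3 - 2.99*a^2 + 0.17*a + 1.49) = 5.9717*a^5 - 17.0426*a^4 + 7.9392*a^3 + 2.1448*a^2 - 4.3733*a - 0.3278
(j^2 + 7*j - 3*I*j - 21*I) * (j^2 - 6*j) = j^4 + j^3 - 3*I*j^3 - 42*j^2 - 3*I*j^2 + 126*I*j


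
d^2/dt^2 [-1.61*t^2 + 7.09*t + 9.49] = -3.22000000000000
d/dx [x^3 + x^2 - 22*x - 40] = 3*x^2 + 2*x - 22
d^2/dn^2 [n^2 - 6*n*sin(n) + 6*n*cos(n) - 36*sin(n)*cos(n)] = -6*sqrt(2)*n*cos(n + pi/4) + 72*sin(2*n) - 12*sqrt(2)*sin(n + pi/4) + 2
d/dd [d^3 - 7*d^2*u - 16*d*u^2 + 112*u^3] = 3*d^2 - 14*d*u - 16*u^2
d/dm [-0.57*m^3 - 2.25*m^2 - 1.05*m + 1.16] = -1.71*m^2 - 4.5*m - 1.05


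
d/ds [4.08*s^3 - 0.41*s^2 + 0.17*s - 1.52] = 12.24*s^2 - 0.82*s + 0.17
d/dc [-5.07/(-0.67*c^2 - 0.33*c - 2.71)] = (-6.7938*c - 1.6731)/(0.67*c^2 + 0.33*c + 2.71)^2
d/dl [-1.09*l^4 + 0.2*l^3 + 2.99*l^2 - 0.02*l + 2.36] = -4.36*l^3 + 0.6*l^2 + 5.98*l - 0.02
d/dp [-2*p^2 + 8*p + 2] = 8 - 4*p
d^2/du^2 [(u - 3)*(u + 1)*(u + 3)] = 6*u + 2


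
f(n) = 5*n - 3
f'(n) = 5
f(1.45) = 4.25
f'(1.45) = 5.00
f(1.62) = 5.10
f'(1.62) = 5.00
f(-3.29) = -19.45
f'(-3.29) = 5.00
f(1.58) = 4.90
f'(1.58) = 5.00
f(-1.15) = -8.75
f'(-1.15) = 5.00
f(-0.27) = -4.35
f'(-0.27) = 5.00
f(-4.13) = -23.65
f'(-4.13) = 5.00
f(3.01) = 12.05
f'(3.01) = 5.00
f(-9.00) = -48.00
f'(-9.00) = 5.00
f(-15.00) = -78.00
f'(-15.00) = 5.00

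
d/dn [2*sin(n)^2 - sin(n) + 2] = (4*sin(n) - 1)*cos(n)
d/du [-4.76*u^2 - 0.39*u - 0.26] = -9.52*u - 0.39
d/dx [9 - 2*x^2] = -4*x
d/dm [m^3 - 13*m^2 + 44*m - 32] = 3*m^2 - 26*m + 44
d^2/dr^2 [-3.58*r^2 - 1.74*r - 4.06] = -7.16000000000000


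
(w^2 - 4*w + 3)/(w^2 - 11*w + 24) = (w - 1)/(w - 8)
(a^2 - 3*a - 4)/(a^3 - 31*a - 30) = (a - 4)/(a^2 - a - 30)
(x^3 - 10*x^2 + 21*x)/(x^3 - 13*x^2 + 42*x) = (x - 3)/(x - 6)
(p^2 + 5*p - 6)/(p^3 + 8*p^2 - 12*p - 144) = (p - 1)/(p^2 + 2*p - 24)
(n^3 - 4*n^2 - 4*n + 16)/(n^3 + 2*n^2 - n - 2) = (n^2 - 6*n + 8)/(n^2 - 1)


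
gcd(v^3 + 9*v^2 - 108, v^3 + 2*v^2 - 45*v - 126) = v + 6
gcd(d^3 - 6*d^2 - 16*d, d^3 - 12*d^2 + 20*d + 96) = d^2 - 6*d - 16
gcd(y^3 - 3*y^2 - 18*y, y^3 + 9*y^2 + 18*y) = y^2 + 3*y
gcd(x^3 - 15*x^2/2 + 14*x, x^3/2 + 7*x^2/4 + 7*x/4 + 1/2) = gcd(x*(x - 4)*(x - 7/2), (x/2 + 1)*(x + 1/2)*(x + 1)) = 1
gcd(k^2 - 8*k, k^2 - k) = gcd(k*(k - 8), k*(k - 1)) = k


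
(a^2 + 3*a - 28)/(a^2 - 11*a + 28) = (a + 7)/(a - 7)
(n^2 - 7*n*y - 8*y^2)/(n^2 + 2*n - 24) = (n^2 - 7*n*y - 8*y^2)/(n^2 + 2*n - 24)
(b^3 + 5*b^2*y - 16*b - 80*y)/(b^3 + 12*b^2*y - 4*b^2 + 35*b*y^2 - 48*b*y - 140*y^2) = (b + 4)/(b + 7*y)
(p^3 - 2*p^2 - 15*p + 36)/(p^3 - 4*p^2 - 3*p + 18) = (p + 4)/(p + 2)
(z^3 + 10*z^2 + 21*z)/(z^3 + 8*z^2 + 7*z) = (z + 3)/(z + 1)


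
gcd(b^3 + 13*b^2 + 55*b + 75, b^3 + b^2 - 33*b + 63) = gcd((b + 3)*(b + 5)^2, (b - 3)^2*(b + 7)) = 1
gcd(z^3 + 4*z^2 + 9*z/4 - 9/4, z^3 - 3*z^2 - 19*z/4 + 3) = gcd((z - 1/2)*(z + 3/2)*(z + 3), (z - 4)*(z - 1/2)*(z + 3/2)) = z^2 + z - 3/4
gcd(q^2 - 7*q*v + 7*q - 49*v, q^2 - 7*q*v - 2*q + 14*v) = q - 7*v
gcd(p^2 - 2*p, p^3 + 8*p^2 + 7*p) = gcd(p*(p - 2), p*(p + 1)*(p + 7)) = p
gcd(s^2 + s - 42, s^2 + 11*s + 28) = s + 7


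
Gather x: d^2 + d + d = d^2 + 2*d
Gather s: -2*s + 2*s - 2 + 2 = 0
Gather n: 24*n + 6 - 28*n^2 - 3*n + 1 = -28*n^2 + 21*n + 7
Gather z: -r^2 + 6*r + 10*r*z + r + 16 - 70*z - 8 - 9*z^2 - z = -r^2 + 7*r - 9*z^2 + z*(10*r - 71) + 8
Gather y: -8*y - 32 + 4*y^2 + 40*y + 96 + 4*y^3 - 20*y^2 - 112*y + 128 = 4*y^3 - 16*y^2 - 80*y + 192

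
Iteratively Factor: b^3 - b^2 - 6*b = (b)*(b^2 - b - 6) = b*(b + 2)*(b - 3)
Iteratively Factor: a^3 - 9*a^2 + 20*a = (a)*(a^2 - 9*a + 20) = a*(a - 4)*(a - 5)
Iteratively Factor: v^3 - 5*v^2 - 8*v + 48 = (v + 3)*(v^2 - 8*v + 16) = (v - 4)*(v + 3)*(v - 4)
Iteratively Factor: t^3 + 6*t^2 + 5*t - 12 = (t + 3)*(t^2 + 3*t - 4) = (t + 3)*(t + 4)*(t - 1)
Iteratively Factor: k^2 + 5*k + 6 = (k + 3)*(k + 2)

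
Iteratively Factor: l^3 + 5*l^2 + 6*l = (l + 3)*(l^2 + 2*l) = (l + 2)*(l + 3)*(l)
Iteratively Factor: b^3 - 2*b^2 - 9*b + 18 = (b + 3)*(b^2 - 5*b + 6) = (b - 2)*(b + 3)*(b - 3)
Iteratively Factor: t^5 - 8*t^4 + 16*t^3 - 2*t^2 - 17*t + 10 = (t + 1)*(t^4 - 9*t^3 + 25*t^2 - 27*t + 10) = (t - 1)*(t + 1)*(t^3 - 8*t^2 + 17*t - 10) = (t - 5)*(t - 1)*(t + 1)*(t^2 - 3*t + 2) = (t - 5)*(t - 1)^2*(t + 1)*(t - 2)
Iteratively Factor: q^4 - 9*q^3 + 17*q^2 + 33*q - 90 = (q - 5)*(q^3 - 4*q^2 - 3*q + 18) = (q - 5)*(q - 3)*(q^2 - q - 6) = (q - 5)*(q - 3)^2*(q + 2)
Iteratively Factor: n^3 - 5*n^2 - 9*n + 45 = (n - 3)*(n^2 - 2*n - 15) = (n - 5)*(n - 3)*(n + 3)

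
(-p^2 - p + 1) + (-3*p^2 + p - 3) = -4*p^2 - 2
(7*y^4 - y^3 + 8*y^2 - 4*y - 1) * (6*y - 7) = 42*y^5 - 55*y^4 + 55*y^3 - 80*y^2 + 22*y + 7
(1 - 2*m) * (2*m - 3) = -4*m^2 + 8*m - 3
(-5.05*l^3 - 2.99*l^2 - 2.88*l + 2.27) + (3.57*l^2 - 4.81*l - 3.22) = -5.05*l^3 + 0.58*l^2 - 7.69*l - 0.95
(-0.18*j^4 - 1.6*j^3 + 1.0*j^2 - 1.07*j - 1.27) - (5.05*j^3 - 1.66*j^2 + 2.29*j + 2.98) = -0.18*j^4 - 6.65*j^3 + 2.66*j^2 - 3.36*j - 4.25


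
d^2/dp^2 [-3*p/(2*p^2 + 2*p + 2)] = 3*(-p*(2*p + 1)^2 + (3*p + 1)*(p^2 + p + 1))/(p^2 + p + 1)^3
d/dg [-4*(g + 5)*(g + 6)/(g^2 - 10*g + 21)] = 12*(7*g^2 + 6*g - 177)/(g^4 - 20*g^3 + 142*g^2 - 420*g + 441)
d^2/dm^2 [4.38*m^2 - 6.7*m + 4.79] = 8.76000000000000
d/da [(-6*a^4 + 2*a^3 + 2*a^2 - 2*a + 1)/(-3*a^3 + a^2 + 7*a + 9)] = (18*a^6 - 12*a^5 - 118*a^4 - 200*a^3 + 79*a^2 + 34*a - 25)/(9*a^6 - 6*a^5 - 41*a^4 - 40*a^3 + 67*a^2 + 126*a + 81)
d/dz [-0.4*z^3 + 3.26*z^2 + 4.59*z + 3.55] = -1.2*z^2 + 6.52*z + 4.59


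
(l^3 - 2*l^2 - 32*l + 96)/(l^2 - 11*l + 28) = (l^2 + 2*l - 24)/(l - 7)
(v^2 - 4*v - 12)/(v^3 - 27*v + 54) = (v^2 - 4*v - 12)/(v^3 - 27*v + 54)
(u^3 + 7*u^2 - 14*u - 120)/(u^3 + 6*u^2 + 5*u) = (u^2 + 2*u - 24)/(u*(u + 1))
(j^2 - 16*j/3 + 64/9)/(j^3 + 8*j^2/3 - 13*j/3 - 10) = (9*j^2 - 48*j + 64)/(3*(3*j^3 + 8*j^2 - 13*j - 30))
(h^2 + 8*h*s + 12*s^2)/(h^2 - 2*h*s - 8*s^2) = (-h - 6*s)/(-h + 4*s)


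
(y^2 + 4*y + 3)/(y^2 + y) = (y + 3)/y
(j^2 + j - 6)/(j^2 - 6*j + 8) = (j + 3)/(j - 4)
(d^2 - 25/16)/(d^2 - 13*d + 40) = (d^2 - 25/16)/(d^2 - 13*d + 40)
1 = 1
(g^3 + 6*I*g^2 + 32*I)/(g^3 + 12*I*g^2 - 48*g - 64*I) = (g - 2*I)/(g + 4*I)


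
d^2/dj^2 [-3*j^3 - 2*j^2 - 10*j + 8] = -18*j - 4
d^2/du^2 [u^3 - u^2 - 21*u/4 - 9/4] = 6*u - 2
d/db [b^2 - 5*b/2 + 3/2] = 2*b - 5/2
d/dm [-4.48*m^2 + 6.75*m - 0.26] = 6.75 - 8.96*m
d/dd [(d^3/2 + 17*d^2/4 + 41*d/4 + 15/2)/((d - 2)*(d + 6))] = (2*d^4 + 16*d^3 - 45*d^2 - 468*d - 612)/(4*(d^4 + 8*d^3 - 8*d^2 - 96*d + 144))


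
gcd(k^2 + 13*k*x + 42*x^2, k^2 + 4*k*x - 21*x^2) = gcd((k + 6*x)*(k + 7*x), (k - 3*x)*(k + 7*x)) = k + 7*x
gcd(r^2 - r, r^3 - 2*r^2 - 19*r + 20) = r - 1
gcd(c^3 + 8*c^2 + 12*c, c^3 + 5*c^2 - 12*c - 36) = c^2 + 8*c + 12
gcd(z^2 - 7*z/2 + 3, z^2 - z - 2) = z - 2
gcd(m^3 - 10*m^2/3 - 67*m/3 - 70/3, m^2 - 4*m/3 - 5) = m + 5/3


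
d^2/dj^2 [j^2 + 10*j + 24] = 2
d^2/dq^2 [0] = 0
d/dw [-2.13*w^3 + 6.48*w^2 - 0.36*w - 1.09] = -6.39*w^2 + 12.96*w - 0.36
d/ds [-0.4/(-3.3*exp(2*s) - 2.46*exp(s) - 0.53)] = (-2.64*exp(s) - 0.984)*exp(s)/(3.3*exp(2*s) + 2.46*exp(s) + 0.53)^2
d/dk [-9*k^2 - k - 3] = -18*k - 1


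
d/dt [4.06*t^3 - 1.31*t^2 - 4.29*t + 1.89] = 12.18*t^2 - 2.62*t - 4.29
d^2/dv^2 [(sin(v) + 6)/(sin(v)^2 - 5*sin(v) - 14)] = (sin(v)^5 + 29*sin(v)^4 - 8*sin(v)^3 + 380*sin(v)^2 - 128*sin(v) - 328)/(-sin(v)^2 + 5*sin(v) + 14)^3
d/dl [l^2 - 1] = 2*l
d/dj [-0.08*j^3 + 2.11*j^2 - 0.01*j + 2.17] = -0.24*j^2 + 4.22*j - 0.01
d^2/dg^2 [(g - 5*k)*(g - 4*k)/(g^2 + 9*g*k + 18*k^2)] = 12*k*(-3*g^3 + g^2*k + 171*g*k^2 + 507*k^3)/(g^6 + 27*g^5*k + 297*g^4*k^2 + 1701*g^3*k^3 + 5346*g^2*k^4 + 8748*g*k^5 + 5832*k^6)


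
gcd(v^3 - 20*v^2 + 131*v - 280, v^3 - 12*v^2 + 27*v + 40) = v^2 - 13*v + 40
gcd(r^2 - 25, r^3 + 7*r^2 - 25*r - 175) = r^2 - 25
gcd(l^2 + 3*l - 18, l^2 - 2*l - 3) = l - 3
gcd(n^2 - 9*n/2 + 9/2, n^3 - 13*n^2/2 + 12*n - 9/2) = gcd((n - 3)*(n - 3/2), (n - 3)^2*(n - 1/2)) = n - 3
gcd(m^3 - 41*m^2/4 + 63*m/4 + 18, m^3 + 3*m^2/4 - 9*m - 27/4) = m^2 - 9*m/4 - 9/4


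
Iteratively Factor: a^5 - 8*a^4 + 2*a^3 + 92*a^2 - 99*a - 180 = (a - 3)*(a^4 - 5*a^3 - 13*a^2 + 53*a + 60) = (a - 3)*(a + 1)*(a^3 - 6*a^2 - 7*a + 60) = (a - 3)*(a + 1)*(a + 3)*(a^2 - 9*a + 20) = (a - 4)*(a - 3)*(a + 1)*(a + 3)*(a - 5)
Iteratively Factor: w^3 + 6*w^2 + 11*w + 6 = (w + 2)*(w^2 + 4*w + 3) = (w + 1)*(w + 2)*(w + 3)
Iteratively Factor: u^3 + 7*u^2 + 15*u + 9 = (u + 1)*(u^2 + 6*u + 9) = (u + 1)*(u + 3)*(u + 3)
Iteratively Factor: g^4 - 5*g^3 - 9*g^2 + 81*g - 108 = (g - 3)*(g^3 - 2*g^2 - 15*g + 36) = (g - 3)*(g + 4)*(g^2 - 6*g + 9) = (g - 3)^2*(g + 4)*(g - 3)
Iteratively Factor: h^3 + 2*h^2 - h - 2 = (h - 1)*(h^2 + 3*h + 2) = (h - 1)*(h + 2)*(h + 1)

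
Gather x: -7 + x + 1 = x - 6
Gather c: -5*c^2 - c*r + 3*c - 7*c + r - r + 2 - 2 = -5*c^2 + c*(-r - 4)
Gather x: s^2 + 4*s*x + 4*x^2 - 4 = s^2 + 4*s*x + 4*x^2 - 4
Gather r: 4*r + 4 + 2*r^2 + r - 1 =2*r^2 + 5*r + 3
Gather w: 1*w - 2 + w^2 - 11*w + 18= w^2 - 10*w + 16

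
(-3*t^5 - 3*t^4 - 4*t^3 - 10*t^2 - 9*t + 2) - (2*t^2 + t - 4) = -3*t^5 - 3*t^4 - 4*t^3 - 12*t^2 - 10*t + 6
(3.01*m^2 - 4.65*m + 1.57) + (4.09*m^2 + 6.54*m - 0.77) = 7.1*m^2 + 1.89*m + 0.8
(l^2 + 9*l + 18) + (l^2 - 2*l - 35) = 2*l^2 + 7*l - 17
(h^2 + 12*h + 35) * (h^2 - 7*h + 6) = h^4 + 5*h^3 - 43*h^2 - 173*h + 210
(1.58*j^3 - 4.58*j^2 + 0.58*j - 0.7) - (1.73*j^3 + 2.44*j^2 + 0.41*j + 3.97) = -0.15*j^3 - 7.02*j^2 + 0.17*j - 4.67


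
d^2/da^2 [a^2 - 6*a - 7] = 2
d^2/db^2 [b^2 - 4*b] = 2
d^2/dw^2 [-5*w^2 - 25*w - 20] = -10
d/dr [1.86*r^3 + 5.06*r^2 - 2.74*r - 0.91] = 5.58*r^2 + 10.12*r - 2.74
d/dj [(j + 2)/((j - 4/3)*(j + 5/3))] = 9*(-9*j^2 - 36*j - 26)/(81*j^4 + 54*j^3 - 351*j^2 - 120*j + 400)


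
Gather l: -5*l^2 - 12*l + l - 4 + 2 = -5*l^2 - 11*l - 2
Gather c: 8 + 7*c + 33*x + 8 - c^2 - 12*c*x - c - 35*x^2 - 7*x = -c^2 + c*(6 - 12*x) - 35*x^2 + 26*x + 16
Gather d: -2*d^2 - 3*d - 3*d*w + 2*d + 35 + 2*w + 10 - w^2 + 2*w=-2*d^2 + d*(-3*w - 1) - w^2 + 4*w + 45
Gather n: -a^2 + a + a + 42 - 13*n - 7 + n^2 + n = -a^2 + 2*a + n^2 - 12*n + 35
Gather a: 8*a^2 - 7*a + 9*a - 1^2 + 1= 8*a^2 + 2*a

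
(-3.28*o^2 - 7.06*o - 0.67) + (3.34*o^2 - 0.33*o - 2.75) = 0.0600000000000001*o^2 - 7.39*o - 3.42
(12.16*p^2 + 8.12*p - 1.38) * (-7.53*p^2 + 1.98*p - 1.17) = -91.5648*p^4 - 37.0668*p^3 + 12.2418*p^2 - 12.2328*p + 1.6146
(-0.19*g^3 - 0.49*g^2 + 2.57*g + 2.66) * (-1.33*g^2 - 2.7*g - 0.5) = 0.2527*g^5 + 1.1647*g^4 - 2.0001*g^3 - 10.2318*g^2 - 8.467*g - 1.33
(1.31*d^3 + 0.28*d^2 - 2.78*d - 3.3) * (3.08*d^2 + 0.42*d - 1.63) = 4.0348*d^5 + 1.4126*d^4 - 10.5801*d^3 - 11.788*d^2 + 3.1454*d + 5.379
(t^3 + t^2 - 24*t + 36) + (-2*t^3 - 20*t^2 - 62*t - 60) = -t^3 - 19*t^2 - 86*t - 24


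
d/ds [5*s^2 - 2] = 10*s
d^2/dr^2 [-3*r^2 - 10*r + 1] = -6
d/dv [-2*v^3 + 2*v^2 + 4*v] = -6*v^2 + 4*v + 4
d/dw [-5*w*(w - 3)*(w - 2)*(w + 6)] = -20*w^3 - 15*w^2 + 240*w - 180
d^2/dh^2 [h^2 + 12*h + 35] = 2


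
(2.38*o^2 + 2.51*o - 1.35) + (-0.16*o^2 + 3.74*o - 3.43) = 2.22*o^2 + 6.25*o - 4.78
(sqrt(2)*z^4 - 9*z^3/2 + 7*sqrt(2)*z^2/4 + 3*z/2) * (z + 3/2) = sqrt(2)*z^5 - 9*z^4/2 + 3*sqrt(2)*z^4/2 - 27*z^3/4 + 7*sqrt(2)*z^3/4 + 3*z^2/2 + 21*sqrt(2)*z^2/8 + 9*z/4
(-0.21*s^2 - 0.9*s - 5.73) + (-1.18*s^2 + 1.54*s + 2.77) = -1.39*s^2 + 0.64*s - 2.96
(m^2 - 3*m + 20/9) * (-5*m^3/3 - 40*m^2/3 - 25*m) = -5*m^5/3 - 25*m^4/3 + 305*m^3/27 + 1225*m^2/27 - 500*m/9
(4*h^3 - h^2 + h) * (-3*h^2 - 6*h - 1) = -12*h^5 - 21*h^4 - h^3 - 5*h^2 - h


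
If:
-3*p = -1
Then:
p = 1/3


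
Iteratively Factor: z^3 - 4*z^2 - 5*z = (z - 5)*(z^2 + z) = (z - 5)*(z + 1)*(z)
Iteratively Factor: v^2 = (v)*(v)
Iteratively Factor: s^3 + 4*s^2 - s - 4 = (s + 1)*(s^2 + 3*s - 4) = (s - 1)*(s + 1)*(s + 4)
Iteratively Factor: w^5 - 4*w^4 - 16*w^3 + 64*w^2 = (w)*(w^4 - 4*w^3 - 16*w^2 + 64*w) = w*(w + 4)*(w^3 - 8*w^2 + 16*w) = w*(w - 4)*(w + 4)*(w^2 - 4*w) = w*(w - 4)^2*(w + 4)*(w)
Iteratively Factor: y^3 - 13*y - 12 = (y + 1)*(y^2 - y - 12) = (y - 4)*(y + 1)*(y + 3)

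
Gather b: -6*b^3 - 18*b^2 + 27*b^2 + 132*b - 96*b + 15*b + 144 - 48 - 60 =-6*b^3 + 9*b^2 + 51*b + 36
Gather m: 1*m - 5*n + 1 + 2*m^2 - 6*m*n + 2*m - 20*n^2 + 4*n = 2*m^2 + m*(3 - 6*n) - 20*n^2 - n + 1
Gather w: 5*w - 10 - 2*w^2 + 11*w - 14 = -2*w^2 + 16*w - 24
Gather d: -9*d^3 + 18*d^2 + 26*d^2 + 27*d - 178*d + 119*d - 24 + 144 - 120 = -9*d^3 + 44*d^2 - 32*d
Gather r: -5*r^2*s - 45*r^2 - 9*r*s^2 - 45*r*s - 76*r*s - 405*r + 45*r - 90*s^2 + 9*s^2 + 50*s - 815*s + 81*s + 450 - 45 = r^2*(-5*s - 45) + r*(-9*s^2 - 121*s - 360) - 81*s^2 - 684*s + 405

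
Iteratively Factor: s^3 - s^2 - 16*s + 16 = (s - 4)*(s^2 + 3*s - 4) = (s - 4)*(s + 4)*(s - 1)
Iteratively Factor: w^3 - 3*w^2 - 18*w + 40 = (w - 2)*(w^2 - w - 20) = (w - 2)*(w + 4)*(w - 5)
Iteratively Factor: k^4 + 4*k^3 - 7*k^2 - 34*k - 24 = (k + 1)*(k^3 + 3*k^2 - 10*k - 24) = (k + 1)*(k + 2)*(k^2 + k - 12) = (k - 3)*(k + 1)*(k + 2)*(k + 4)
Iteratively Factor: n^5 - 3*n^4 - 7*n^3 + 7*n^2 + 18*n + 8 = (n - 2)*(n^4 - n^3 - 9*n^2 - 11*n - 4) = (n - 2)*(n + 1)*(n^3 - 2*n^2 - 7*n - 4) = (n - 2)*(n + 1)^2*(n^2 - 3*n - 4) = (n - 4)*(n - 2)*(n + 1)^2*(n + 1)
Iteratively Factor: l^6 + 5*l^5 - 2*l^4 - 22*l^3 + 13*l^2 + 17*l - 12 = (l + 3)*(l^5 + 2*l^4 - 8*l^3 + 2*l^2 + 7*l - 4) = (l - 1)*(l + 3)*(l^4 + 3*l^3 - 5*l^2 - 3*l + 4) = (l - 1)*(l + 1)*(l + 3)*(l^3 + 2*l^2 - 7*l + 4) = (l - 1)*(l + 1)*(l + 3)*(l + 4)*(l^2 - 2*l + 1) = (l - 1)^2*(l + 1)*(l + 3)*(l + 4)*(l - 1)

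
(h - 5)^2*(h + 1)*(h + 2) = h^4 - 7*h^3 - 3*h^2 + 55*h + 50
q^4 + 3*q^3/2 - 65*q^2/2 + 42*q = q*(q - 4)*(q - 3/2)*(q + 7)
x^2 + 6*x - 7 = (x - 1)*(x + 7)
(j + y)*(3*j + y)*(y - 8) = 3*j^2*y - 24*j^2 + 4*j*y^2 - 32*j*y + y^3 - 8*y^2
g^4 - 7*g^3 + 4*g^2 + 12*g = g*(g - 6)*(g - 2)*(g + 1)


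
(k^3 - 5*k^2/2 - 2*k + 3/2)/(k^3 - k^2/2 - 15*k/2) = (2*k^2 + k - 1)/(k*(2*k + 5))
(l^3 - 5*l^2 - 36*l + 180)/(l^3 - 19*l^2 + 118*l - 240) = (l + 6)/(l - 8)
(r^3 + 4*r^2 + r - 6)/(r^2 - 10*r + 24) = (r^3 + 4*r^2 + r - 6)/(r^2 - 10*r + 24)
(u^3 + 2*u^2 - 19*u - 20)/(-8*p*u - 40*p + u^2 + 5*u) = (-u^2 + 3*u + 4)/(8*p - u)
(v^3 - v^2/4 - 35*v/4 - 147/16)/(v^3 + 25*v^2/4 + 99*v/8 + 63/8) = (v - 7/2)/(v + 3)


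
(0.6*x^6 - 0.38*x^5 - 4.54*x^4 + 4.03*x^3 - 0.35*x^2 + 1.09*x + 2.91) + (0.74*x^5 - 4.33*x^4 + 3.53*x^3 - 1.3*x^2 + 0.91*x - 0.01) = 0.6*x^6 + 0.36*x^5 - 8.87*x^4 + 7.56*x^3 - 1.65*x^2 + 2.0*x + 2.9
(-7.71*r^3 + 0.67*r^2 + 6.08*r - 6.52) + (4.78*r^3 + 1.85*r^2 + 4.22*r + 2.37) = -2.93*r^3 + 2.52*r^2 + 10.3*r - 4.15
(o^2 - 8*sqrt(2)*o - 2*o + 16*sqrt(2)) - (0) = o^2 - 8*sqrt(2)*o - 2*o + 16*sqrt(2)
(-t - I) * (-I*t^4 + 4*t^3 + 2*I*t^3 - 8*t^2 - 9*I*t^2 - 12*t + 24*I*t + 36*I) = I*t^5 - 5*t^4 - 2*I*t^4 + 10*t^3 + 5*I*t^3 + 3*t^2 - 16*I*t^2 + 24*t - 24*I*t + 36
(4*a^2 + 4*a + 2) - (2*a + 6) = 4*a^2 + 2*a - 4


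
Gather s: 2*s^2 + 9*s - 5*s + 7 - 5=2*s^2 + 4*s + 2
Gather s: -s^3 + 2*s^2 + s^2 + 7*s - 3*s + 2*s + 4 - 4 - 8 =-s^3 + 3*s^2 + 6*s - 8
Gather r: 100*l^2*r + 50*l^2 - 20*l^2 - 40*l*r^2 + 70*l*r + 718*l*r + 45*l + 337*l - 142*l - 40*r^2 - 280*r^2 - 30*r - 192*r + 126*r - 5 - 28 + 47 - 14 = 30*l^2 + 240*l + r^2*(-40*l - 320) + r*(100*l^2 + 788*l - 96)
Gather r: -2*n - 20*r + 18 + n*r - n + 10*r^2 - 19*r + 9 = -3*n + 10*r^2 + r*(n - 39) + 27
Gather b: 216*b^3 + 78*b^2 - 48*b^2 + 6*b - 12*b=216*b^3 + 30*b^2 - 6*b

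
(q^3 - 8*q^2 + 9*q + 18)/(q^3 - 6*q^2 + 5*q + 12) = (q - 6)/(q - 4)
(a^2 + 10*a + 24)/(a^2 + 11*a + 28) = (a + 6)/(a + 7)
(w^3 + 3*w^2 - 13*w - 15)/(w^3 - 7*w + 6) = (w^3 + 3*w^2 - 13*w - 15)/(w^3 - 7*w + 6)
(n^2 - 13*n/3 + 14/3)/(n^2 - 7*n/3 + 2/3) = (3*n - 7)/(3*n - 1)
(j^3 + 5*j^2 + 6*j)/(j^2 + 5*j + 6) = j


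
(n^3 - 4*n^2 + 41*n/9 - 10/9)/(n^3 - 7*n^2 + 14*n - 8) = (n^2 - 2*n + 5/9)/(n^2 - 5*n + 4)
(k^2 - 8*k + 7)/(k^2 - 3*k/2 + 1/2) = 2*(k - 7)/(2*k - 1)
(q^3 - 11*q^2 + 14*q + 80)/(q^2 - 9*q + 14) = (q^3 - 11*q^2 + 14*q + 80)/(q^2 - 9*q + 14)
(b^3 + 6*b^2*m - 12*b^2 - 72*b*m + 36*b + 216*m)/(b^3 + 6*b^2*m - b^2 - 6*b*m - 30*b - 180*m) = (b - 6)/(b + 5)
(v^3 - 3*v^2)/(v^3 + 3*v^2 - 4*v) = v*(v - 3)/(v^2 + 3*v - 4)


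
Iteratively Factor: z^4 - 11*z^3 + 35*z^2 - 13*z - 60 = (z - 4)*(z^3 - 7*z^2 + 7*z + 15) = (z - 4)*(z + 1)*(z^2 - 8*z + 15) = (z - 4)*(z - 3)*(z + 1)*(z - 5)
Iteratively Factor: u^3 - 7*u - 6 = (u + 1)*(u^2 - u - 6) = (u + 1)*(u + 2)*(u - 3)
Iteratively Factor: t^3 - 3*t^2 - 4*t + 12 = (t + 2)*(t^2 - 5*t + 6) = (t - 3)*(t + 2)*(t - 2)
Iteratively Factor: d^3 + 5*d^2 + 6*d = (d)*(d^2 + 5*d + 6) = d*(d + 2)*(d + 3)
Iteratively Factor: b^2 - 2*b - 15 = (b - 5)*(b + 3)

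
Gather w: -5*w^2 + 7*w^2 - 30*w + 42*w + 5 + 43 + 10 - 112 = 2*w^2 + 12*w - 54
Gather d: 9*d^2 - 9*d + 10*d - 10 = 9*d^2 + d - 10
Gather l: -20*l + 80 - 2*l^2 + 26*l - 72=-2*l^2 + 6*l + 8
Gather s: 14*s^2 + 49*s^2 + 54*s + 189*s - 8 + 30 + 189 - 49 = 63*s^2 + 243*s + 162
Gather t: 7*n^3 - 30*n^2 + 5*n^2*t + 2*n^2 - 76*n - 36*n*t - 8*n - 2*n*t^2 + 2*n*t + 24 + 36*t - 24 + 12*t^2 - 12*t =7*n^3 - 28*n^2 - 84*n + t^2*(12 - 2*n) + t*(5*n^2 - 34*n + 24)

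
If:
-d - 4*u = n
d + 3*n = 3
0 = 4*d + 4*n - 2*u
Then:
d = -3/2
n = 3/2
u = 0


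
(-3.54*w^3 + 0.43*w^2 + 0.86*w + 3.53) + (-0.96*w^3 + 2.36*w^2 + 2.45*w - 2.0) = -4.5*w^3 + 2.79*w^2 + 3.31*w + 1.53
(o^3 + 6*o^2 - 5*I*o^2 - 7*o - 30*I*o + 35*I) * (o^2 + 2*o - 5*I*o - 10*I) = o^5 + 8*o^4 - 10*I*o^4 - 20*o^3 - 80*I*o^3 - 214*o^2 - 50*I*o^2 - 125*o + 140*I*o + 350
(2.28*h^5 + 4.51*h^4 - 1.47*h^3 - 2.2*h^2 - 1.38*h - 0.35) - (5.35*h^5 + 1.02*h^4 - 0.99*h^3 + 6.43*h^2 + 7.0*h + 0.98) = -3.07*h^5 + 3.49*h^4 - 0.48*h^3 - 8.63*h^2 - 8.38*h - 1.33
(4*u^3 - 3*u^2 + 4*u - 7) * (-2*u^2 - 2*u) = -8*u^5 - 2*u^4 - 2*u^3 + 6*u^2 + 14*u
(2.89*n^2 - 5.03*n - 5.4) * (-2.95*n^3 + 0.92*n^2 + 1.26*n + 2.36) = -8.5255*n^5 + 17.4973*n^4 + 14.9438*n^3 - 4.4854*n^2 - 18.6748*n - 12.744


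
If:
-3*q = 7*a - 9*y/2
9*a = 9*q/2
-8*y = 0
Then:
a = 0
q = 0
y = 0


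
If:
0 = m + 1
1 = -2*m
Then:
No Solution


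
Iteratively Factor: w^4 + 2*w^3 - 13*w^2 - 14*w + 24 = (w + 2)*(w^3 - 13*w + 12) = (w - 3)*(w + 2)*(w^2 + 3*w - 4) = (w - 3)*(w - 1)*(w + 2)*(w + 4)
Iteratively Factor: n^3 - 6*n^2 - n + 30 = (n - 5)*(n^2 - n - 6) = (n - 5)*(n - 3)*(n + 2)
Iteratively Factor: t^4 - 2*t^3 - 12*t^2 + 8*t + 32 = (t + 2)*(t^3 - 4*t^2 - 4*t + 16) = (t - 2)*(t + 2)*(t^2 - 2*t - 8) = (t - 4)*(t - 2)*(t + 2)*(t + 2)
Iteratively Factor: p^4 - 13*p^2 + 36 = (p - 3)*(p^3 + 3*p^2 - 4*p - 12) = (p - 3)*(p - 2)*(p^2 + 5*p + 6) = (p - 3)*(p - 2)*(p + 3)*(p + 2)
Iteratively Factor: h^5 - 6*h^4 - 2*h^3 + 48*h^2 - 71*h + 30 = (h - 5)*(h^4 - h^3 - 7*h^2 + 13*h - 6) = (h - 5)*(h - 2)*(h^3 + h^2 - 5*h + 3) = (h - 5)*(h - 2)*(h + 3)*(h^2 - 2*h + 1) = (h - 5)*(h - 2)*(h - 1)*(h + 3)*(h - 1)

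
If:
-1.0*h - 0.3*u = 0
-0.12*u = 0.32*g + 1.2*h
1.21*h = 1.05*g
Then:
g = 0.00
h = 0.00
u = 0.00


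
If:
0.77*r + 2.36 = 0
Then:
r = -3.06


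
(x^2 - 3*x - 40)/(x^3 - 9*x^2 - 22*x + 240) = 1/(x - 6)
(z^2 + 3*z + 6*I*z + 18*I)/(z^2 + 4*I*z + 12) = (z + 3)/(z - 2*I)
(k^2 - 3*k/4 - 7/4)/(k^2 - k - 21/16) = 4*(k + 1)/(4*k + 3)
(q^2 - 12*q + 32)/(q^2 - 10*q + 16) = (q - 4)/(q - 2)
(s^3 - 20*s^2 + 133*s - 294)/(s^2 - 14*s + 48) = (s^2 - 14*s + 49)/(s - 8)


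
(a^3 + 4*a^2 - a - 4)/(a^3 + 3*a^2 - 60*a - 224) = (a^2 - 1)/(a^2 - a - 56)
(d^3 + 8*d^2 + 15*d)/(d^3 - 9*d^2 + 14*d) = (d^2 + 8*d + 15)/(d^2 - 9*d + 14)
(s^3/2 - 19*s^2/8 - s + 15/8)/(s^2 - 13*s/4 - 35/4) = (4*s^2 + s - 3)/(2*(4*s + 7))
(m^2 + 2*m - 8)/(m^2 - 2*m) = (m + 4)/m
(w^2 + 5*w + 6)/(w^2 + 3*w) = (w + 2)/w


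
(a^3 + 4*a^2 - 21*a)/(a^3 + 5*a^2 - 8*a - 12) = a*(a^2 + 4*a - 21)/(a^3 + 5*a^2 - 8*a - 12)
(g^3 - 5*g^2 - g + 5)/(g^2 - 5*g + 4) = (g^2 - 4*g - 5)/(g - 4)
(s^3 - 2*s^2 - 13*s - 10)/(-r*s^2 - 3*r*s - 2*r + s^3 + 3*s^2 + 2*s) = (5 - s)/(r - s)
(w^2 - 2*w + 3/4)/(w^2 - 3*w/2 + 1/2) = (w - 3/2)/(w - 1)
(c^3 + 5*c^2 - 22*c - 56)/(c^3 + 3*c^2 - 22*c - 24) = (c^2 + 9*c + 14)/(c^2 + 7*c + 6)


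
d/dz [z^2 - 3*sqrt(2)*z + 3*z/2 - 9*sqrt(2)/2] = 2*z - 3*sqrt(2) + 3/2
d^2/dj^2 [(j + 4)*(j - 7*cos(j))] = (7*j + 28)*cos(j) + 14*sin(j) + 2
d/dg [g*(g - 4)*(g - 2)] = 3*g^2 - 12*g + 8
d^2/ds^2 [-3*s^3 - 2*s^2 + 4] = -18*s - 4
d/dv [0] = 0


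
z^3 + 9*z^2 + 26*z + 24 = (z + 2)*(z + 3)*(z + 4)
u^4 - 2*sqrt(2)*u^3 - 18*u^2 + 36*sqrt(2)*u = u*(u - 3*sqrt(2))*(u - 2*sqrt(2))*(u + 3*sqrt(2))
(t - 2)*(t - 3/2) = t^2 - 7*t/2 + 3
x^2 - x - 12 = (x - 4)*(x + 3)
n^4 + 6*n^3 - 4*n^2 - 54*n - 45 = (n - 3)*(n + 1)*(n + 3)*(n + 5)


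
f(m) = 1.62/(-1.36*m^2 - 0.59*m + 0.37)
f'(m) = 1.62*(2.72*m + 0.59)/(-1.36*m^2 - 0.59*m + 0.37)^2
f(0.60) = -3.42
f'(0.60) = 16.05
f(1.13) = -0.80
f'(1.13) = 1.44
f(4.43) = -0.06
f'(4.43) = 0.02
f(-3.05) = -0.15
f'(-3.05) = -0.11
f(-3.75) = -0.10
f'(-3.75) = -0.06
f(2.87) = -0.13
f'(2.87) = 0.09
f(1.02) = -0.98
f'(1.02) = 2.01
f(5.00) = -0.04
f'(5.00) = 0.02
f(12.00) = -0.01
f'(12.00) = 0.00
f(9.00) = -0.01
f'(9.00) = 0.00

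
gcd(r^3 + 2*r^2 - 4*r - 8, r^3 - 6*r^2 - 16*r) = r + 2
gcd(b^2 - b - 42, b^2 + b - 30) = b + 6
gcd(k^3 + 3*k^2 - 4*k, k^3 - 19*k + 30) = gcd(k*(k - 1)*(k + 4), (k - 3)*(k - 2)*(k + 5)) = 1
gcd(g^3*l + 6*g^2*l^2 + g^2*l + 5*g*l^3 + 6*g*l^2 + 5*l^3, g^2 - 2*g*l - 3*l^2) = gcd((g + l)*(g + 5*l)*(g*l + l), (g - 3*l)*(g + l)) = g + l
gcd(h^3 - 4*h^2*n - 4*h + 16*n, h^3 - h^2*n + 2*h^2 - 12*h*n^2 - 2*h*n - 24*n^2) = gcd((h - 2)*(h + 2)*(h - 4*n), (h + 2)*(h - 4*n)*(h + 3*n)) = h^2 - 4*h*n + 2*h - 8*n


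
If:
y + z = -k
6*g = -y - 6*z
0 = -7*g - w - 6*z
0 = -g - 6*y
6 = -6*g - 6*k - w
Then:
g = -18/35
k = -41/70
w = 3/5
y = 3/35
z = 1/2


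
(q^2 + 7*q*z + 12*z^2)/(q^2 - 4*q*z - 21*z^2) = (-q - 4*z)/(-q + 7*z)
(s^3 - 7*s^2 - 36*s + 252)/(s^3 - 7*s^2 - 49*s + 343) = (s^2 - 36)/(s^2 - 49)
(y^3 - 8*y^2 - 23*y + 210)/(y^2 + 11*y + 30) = (y^2 - 13*y + 42)/(y + 6)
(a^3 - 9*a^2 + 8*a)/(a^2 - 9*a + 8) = a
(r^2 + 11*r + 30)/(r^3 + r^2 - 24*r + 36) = (r + 5)/(r^2 - 5*r + 6)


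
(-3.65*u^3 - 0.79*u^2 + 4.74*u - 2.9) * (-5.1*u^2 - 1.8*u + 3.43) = 18.615*u^5 + 10.599*u^4 - 35.2715*u^3 + 3.5483*u^2 + 21.4782*u - 9.947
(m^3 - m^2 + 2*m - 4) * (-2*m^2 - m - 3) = -2*m^5 + m^4 - 6*m^3 + 9*m^2 - 2*m + 12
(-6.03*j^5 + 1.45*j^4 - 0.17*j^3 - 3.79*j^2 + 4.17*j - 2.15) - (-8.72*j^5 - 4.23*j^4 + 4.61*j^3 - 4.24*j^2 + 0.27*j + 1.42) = 2.69*j^5 + 5.68*j^4 - 4.78*j^3 + 0.45*j^2 + 3.9*j - 3.57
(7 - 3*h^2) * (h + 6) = -3*h^3 - 18*h^2 + 7*h + 42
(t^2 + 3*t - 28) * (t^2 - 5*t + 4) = t^4 - 2*t^3 - 39*t^2 + 152*t - 112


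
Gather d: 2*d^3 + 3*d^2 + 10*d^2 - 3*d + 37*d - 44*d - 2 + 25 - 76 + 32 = 2*d^3 + 13*d^2 - 10*d - 21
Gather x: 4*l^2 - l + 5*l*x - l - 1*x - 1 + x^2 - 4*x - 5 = 4*l^2 - 2*l + x^2 + x*(5*l - 5) - 6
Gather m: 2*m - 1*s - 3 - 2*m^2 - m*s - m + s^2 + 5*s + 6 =-2*m^2 + m*(1 - s) + s^2 + 4*s + 3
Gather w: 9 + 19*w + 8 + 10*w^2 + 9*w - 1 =10*w^2 + 28*w + 16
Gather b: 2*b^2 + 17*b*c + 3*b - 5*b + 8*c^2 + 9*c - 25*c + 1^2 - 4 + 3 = 2*b^2 + b*(17*c - 2) + 8*c^2 - 16*c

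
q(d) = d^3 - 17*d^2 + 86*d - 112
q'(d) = 3*d^2 - 34*d + 86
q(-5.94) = -1432.25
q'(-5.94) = 393.81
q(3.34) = 22.85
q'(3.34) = 5.91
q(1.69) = -10.39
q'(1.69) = 37.11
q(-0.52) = -161.46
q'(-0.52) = 104.49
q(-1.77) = -323.02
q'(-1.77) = 155.58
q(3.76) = 24.18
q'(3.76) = 0.57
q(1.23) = -30.08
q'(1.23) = 48.72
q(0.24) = -92.33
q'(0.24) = 78.01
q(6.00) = 8.00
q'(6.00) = -10.00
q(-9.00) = -2992.00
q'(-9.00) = 635.00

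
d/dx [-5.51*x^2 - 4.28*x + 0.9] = -11.02*x - 4.28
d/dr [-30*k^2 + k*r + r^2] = k + 2*r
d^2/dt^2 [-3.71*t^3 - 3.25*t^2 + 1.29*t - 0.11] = -22.26*t - 6.5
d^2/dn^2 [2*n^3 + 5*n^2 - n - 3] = 12*n + 10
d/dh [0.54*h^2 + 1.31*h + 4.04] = 1.08*h + 1.31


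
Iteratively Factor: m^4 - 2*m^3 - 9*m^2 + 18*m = (m - 3)*(m^3 + m^2 - 6*m) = (m - 3)*(m - 2)*(m^2 + 3*m) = (m - 3)*(m - 2)*(m + 3)*(m)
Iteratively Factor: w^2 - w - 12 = (w - 4)*(w + 3)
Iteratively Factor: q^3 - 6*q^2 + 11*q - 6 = (q - 3)*(q^2 - 3*q + 2) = (q - 3)*(q - 1)*(q - 2)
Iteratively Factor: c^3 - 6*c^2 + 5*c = (c)*(c^2 - 6*c + 5) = c*(c - 1)*(c - 5)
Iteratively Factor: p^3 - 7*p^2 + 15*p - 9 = (p - 3)*(p^2 - 4*p + 3) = (p - 3)*(p - 1)*(p - 3)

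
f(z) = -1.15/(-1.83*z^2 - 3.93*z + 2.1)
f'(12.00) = -0.00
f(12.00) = 0.00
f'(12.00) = -0.00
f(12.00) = 0.00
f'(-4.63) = 0.04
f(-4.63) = 0.06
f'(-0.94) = -0.03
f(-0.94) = -0.28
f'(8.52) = -0.00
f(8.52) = 0.01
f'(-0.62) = -0.13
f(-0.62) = -0.30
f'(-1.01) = -0.02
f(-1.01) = -0.27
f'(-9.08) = 0.00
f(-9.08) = 0.01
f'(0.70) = -3.12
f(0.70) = 0.74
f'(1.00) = -0.65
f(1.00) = 0.31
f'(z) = -1.15*(3.66*z + 3.93)/(-1.83*z^2 - 3.93*z + 2.1)^2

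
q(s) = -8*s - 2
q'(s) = -8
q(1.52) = -14.16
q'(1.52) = -8.00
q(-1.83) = 12.64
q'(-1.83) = -8.00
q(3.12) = -26.96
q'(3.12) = -8.00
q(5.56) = -46.48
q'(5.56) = -8.00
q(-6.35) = 48.80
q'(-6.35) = -8.00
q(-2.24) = 15.92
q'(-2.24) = -8.00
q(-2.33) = 16.64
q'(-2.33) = -8.00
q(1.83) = -16.64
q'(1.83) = -8.00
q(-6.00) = 46.00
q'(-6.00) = -8.00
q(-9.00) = 70.00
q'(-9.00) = -8.00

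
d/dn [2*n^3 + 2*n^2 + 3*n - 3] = 6*n^2 + 4*n + 3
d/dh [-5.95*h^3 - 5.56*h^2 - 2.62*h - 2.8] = -17.85*h^2 - 11.12*h - 2.62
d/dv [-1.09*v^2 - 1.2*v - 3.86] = -2.18*v - 1.2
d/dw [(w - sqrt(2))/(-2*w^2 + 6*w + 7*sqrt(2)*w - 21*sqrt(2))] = (-2*w^2 + 6*w + 7*sqrt(2)*w - (w - sqrt(2))*(-4*w + 6 + 7*sqrt(2)) - 21*sqrt(2))/(2*w^2 - 7*sqrt(2)*w - 6*w + 21*sqrt(2))^2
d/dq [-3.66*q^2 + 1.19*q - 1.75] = 1.19 - 7.32*q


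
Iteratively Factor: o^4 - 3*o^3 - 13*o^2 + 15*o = (o - 5)*(o^3 + 2*o^2 - 3*o) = (o - 5)*(o + 3)*(o^2 - o) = (o - 5)*(o - 1)*(o + 3)*(o)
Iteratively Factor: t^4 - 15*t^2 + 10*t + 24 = (t + 4)*(t^3 - 4*t^2 + t + 6) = (t + 1)*(t + 4)*(t^2 - 5*t + 6) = (t - 2)*(t + 1)*(t + 4)*(t - 3)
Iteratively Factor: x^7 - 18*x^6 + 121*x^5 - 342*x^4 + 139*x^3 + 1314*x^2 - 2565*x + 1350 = (x - 5)*(x^6 - 13*x^5 + 56*x^4 - 62*x^3 - 171*x^2 + 459*x - 270) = (x - 5)*(x - 3)*(x^5 - 10*x^4 + 26*x^3 + 16*x^2 - 123*x + 90) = (x - 5)*(x - 3)^2*(x^4 - 7*x^3 + 5*x^2 + 31*x - 30) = (x - 5)*(x - 3)^2*(x + 2)*(x^3 - 9*x^2 + 23*x - 15) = (x - 5)*(x - 3)^2*(x - 1)*(x + 2)*(x^2 - 8*x + 15) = (x - 5)*(x - 3)^3*(x - 1)*(x + 2)*(x - 5)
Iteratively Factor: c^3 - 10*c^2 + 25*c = (c - 5)*(c^2 - 5*c) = c*(c - 5)*(c - 5)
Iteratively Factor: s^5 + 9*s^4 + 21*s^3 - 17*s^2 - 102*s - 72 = (s - 2)*(s^4 + 11*s^3 + 43*s^2 + 69*s + 36) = (s - 2)*(s + 3)*(s^3 + 8*s^2 + 19*s + 12) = (s - 2)*(s + 3)*(s + 4)*(s^2 + 4*s + 3) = (s - 2)*(s + 3)^2*(s + 4)*(s + 1)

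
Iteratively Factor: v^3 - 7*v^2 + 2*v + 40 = (v + 2)*(v^2 - 9*v + 20) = (v - 4)*(v + 2)*(v - 5)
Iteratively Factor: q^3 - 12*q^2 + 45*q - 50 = (q - 5)*(q^2 - 7*q + 10) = (q - 5)^2*(q - 2)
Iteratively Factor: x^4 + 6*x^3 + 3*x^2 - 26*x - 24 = (x + 1)*(x^3 + 5*x^2 - 2*x - 24) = (x + 1)*(x + 4)*(x^2 + x - 6) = (x + 1)*(x + 3)*(x + 4)*(x - 2)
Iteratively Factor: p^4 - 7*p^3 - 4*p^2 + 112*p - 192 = (p + 4)*(p^3 - 11*p^2 + 40*p - 48) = (p - 4)*(p + 4)*(p^2 - 7*p + 12) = (p - 4)*(p - 3)*(p + 4)*(p - 4)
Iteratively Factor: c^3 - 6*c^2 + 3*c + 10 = (c - 5)*(c^2 - c - 2) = (c - 5)*(c - 2)*(c + 1)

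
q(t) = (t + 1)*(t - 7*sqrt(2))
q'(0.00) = -8.90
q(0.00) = -9.90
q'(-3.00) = -14.90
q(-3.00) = 25.80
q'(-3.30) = -15.50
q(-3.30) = 30.36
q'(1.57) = -5.76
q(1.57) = -21.41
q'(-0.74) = -10.38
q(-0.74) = -2.77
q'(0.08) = -8.74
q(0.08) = -10.61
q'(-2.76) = -14.42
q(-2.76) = 22.28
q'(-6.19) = -21.28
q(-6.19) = 83.50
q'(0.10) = -8.70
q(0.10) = -10.78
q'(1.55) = -5.80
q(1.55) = -21.29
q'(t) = 2*t - 7*sqrt(2) + 1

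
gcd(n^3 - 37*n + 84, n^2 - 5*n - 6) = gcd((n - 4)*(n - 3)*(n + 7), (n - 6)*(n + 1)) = 1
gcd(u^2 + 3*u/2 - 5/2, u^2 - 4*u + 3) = u - 1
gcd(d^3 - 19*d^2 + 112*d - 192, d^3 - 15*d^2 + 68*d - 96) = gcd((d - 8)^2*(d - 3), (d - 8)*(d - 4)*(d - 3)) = d^2 - 11*d + 24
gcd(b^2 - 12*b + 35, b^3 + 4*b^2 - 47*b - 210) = b - 7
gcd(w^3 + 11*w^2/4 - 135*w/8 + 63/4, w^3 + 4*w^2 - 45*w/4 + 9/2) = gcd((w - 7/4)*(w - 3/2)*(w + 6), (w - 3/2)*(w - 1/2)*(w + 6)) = w^2 + 9*w/2 - 9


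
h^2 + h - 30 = (h - 5)*(h + 6)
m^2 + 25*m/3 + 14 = (m + 7/3)*(m + 6)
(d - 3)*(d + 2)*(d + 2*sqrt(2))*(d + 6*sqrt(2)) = d^4 - d^3 + 8*sqrt(2)*d^3 - 8*sqrt(2)*d^2 + 18*d^2 - 48*sqrt(2)*d - 24*d - 144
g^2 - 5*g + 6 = (g - 3)*(g - 2)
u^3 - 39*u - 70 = (u - 7)*(u + 2)*(u + 5)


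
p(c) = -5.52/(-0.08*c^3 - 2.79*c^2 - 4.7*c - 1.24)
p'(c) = -5.52*(0.24*c^2 + 5.58*c + 4.7)/(-0.08*c^3 - 2.79*c^2 - 4.7*c - 1.24)^2 = (-1.3248*c^2 - 30.8016*c - 25.944)/(0.08*c^3 + 2.79*c^2 + 4.7*c + 1.24)^2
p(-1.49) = 33.16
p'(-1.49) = 613.98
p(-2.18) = 1.61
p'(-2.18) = 2.98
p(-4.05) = 0.24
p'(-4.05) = 0.15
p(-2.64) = 0.81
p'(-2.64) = 1.00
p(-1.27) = -14.05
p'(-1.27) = 71.51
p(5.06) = 0.05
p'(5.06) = -0.02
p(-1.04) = -7.66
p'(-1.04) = 8.97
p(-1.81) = 3.95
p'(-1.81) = 13.01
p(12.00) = 0.01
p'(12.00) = -0.00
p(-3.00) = 0.55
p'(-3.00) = 0.54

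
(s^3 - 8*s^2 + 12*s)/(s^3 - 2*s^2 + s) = (s^2 - 8*s + 12)/(s^2 - 2*s + 1)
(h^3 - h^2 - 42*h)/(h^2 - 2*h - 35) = h*(h + 6)/(h + 5)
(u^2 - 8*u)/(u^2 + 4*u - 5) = u*(u - 8)/(u^2 + 4*u - 5)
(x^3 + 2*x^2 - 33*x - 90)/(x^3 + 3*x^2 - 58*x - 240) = (x^2 - 3*x - 18)/(x^2 - 2*x - 48)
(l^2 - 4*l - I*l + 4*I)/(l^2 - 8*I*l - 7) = (l - 4)/(l - 7*I)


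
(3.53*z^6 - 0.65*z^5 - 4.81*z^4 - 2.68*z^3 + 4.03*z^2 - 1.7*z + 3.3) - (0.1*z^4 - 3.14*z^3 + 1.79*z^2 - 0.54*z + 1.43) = 3.53*z^6 - 0.65*z^5 - 4.91*z^4 + 0.46*z^3 + 2.24*z^2 - 1.16*z + 1.87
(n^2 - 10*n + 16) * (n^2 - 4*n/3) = n^4 - 34*n^3/3 + 88*n^2/3 - 64*n/3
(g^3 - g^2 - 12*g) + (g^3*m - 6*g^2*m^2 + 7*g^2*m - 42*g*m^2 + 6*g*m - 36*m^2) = g^3*m + g^3 - 6*g^2*m^2 + 7*g^2*m - g^2 - 42*g*m^2 + 6*g*m - 12*g - 36*m^2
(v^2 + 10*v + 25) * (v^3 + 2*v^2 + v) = v^5 + 12*v^4 + 46*v^3 + 60*v^2 + 25*v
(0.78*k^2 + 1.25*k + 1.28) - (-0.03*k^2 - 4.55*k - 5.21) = 0.81*k^2 + 5.8*k + 6.49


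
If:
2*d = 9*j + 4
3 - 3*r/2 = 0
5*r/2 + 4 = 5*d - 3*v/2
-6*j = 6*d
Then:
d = 4/11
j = -4/11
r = 2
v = -158/33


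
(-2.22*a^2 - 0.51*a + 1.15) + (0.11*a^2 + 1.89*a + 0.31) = -2.11*a^2 + 1.38*a + 1.46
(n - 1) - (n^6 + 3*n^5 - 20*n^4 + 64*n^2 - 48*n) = -n^6 - 3*n^5 + 20*n^4 - 64*n^2 + 49*n - 1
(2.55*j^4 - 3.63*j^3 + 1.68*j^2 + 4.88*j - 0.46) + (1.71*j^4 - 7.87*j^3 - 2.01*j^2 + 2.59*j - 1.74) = 4.26*j^4 - 11.5*j^3 - 0.33*j^2 + 7.47*j - 2.2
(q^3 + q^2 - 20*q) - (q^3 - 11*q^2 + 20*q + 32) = 12*q^2 - 40*q - 32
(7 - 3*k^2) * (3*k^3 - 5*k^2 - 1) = -9*k^5 + 15*k^4 + 21*k^3 - 32*k^2 - 7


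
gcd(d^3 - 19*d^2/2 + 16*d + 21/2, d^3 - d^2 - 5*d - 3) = d - 3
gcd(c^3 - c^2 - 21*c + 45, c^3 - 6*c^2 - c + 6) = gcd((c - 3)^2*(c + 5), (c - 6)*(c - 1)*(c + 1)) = 1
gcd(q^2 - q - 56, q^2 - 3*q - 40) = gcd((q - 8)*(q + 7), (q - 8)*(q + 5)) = q - 8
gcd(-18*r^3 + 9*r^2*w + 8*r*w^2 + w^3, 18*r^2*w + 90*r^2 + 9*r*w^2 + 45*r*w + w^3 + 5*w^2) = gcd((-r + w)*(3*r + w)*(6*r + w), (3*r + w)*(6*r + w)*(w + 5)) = 18*r^2 + 9*r*w + w^2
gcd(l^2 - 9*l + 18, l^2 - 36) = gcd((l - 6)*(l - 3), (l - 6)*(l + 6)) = l - 6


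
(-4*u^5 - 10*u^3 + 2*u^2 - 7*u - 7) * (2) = -8*u^5 - 20*u^3 + 4*u^2 - 14*u - 14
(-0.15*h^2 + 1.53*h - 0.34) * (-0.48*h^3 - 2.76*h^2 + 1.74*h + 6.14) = 0.072*h^5 - 0.3204*h^4 - 4.3206*h^3 + 2.6796*h^2 + 8.8026*h - 2.0876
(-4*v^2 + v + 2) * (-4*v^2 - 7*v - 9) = 16*v^4 + 24*v^3 + 21*v^2 - 23*v - 18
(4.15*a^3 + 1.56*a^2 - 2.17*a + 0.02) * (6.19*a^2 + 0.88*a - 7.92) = 25.6885*a^5 + 13.3084*a^4 - 44.9275*a^3 - 14.141*a^2 + 17.204*a - 0.1584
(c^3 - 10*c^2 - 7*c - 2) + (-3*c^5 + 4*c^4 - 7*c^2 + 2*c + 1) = -3*c^5 + 4*c^4 + c^3 - 17*c^2 - 5*c - 1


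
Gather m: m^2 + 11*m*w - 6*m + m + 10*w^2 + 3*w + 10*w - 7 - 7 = m^2 + m*(11*w - 5) + 10*w^2 + 13*w - 14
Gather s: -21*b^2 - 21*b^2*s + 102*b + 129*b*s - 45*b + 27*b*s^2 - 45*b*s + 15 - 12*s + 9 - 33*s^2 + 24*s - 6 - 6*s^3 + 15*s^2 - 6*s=-21*b^2 + 57*b - 6*s^3 + s^2*(27*b - 18) + s*(-21*b^2 + 84*b + 6) + 18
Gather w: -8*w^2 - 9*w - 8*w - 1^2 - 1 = -8*w^2 - 17*w - 2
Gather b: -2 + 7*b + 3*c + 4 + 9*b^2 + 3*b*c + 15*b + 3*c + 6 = 9*b^2 + b*(3*c + 22) + 6*c + 8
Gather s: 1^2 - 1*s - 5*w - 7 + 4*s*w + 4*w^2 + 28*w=s*(4*w - 1) + 4*w^2 + 23*w - 6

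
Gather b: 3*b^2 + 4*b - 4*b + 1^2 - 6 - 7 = 3*b^2 - 12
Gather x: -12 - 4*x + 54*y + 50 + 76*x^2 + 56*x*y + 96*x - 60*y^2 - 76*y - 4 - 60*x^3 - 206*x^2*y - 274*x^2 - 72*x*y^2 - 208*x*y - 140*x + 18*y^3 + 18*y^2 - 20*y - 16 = -60*x^3 + x^2*(-206*y - 198) + x*(-72*y^2 - 152*y - 48) + 18*y^3 - 42*y^2 - 42*y + 18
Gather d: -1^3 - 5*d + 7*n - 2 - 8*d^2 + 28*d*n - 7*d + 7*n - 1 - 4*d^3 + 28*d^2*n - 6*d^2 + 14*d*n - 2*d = -4*d^3 + d^2*(28*n - 14) + d*(42*n - 14) + 14*n - 4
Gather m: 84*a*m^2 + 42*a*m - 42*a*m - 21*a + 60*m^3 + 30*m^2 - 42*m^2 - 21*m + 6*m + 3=-21*a + 60*m^3 + m^2*(84*a - 12) - 15*m + 3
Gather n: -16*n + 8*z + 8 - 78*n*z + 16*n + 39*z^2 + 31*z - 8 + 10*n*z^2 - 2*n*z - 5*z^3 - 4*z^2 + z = n*(10*z^2 - 80*z) - 5*z^3 + 35*z^2 + 40*z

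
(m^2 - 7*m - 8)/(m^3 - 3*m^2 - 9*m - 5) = (m - 8)/(m^2 - 4*m - 5)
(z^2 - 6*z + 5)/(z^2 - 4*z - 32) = (-z^2 + 6*z - 5)/(-z^2 + 4*z + 32)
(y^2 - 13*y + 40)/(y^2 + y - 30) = (y - 8)/(y + 6)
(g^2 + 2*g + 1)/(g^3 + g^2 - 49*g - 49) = (g + 1)/(g^2 - 49)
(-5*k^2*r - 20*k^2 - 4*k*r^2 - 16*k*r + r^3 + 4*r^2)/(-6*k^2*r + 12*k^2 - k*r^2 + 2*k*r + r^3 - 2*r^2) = (5*k^2*r + 20*k^2 + 4*k*r^2 + 16*k*r - r^3 - 4*r^2)/(6*k^2*r - 12*k^2 + k*r^2 - 2*k*r - r^3 + 2*r^2)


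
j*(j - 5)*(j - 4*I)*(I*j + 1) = I*j^4 + 5*j^3 - 5*I*j^3 - 25*j^2 - 4*I*j^2 + 20*I*j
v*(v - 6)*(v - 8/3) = v^3 - 26*v^2/3 + 16*v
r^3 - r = r*(r - 1)*(r + 1)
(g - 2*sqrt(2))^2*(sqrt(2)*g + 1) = sqrt(2)*g^3 - 7*g^2 + 4*sqrt(2)*g + 8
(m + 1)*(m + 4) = m^2 + 5*m + 4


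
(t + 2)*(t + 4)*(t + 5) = t^3 + 11*t^2 + 38*t + 40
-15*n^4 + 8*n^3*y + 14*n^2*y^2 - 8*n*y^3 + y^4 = (-5*n + y)*(-3*n + y)*(-n + y)*(n + y)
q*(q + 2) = q^2 + 2*q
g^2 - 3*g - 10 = (g - 5)*(g + 2)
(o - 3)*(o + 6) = o^2 + 3*o - 18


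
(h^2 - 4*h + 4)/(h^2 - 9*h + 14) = (h - 2)/(h - 7)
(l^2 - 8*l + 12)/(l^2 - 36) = (l - 2)/(l + 6)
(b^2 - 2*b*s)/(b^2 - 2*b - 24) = b*(-b + 2*s)/(-b^2 + 2*b + 24)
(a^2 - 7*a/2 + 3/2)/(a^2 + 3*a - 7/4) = 2*(a - 3)/(2*a + 7)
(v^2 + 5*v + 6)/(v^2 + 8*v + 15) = (v + 2)/(v + 5)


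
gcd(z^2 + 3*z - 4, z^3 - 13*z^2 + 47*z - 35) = z - 1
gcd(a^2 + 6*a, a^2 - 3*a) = a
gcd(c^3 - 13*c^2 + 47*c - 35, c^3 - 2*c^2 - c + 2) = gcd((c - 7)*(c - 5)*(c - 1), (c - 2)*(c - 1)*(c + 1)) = c - 1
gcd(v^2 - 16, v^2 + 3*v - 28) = v - 4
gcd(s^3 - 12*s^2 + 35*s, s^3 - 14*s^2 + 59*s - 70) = s^2 - 12*s + 35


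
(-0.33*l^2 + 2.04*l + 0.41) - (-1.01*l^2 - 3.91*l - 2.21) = 0.68*l^2 + 5.95*l + 2.62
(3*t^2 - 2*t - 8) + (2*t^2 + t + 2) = 5*t^2 - t - 6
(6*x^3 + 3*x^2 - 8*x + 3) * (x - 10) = 6*x^4 - 57*x^3 - 38*x^2 + 83*x - 30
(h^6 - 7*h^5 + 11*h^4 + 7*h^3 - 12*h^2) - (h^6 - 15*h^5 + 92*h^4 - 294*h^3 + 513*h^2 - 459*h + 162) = 8*h^5 - 81*h^4 + 301*h^3 - 525*h^2 + 459*h - 162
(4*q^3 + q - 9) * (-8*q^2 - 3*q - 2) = -32*q^5 - 12*q^4 - 16*q^3 + 69*q^2 + 25*q + 18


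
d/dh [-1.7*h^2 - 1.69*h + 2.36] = -3.4*h - 1.69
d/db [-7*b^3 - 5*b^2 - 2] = b*(-21*b - 10)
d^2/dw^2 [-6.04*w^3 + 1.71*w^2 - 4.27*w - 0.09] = 3.42 - 36.24*w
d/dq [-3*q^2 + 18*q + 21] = 18 - 6*q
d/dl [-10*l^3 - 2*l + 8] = -30*l^2 - 2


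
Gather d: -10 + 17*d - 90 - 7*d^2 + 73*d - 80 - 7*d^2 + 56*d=-14*d^2 + 146*d - 180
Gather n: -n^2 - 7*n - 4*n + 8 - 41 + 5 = -n^2 - 11*n - 28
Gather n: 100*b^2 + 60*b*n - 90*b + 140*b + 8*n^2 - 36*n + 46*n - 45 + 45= 100*b^2 + 50*b + 8*n^2 + n*(60*b + 10)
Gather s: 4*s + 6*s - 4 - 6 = 10*s - 10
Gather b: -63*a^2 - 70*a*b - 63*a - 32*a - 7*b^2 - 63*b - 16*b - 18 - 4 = -63*a^2 - 95*a - 7*b^2 + b*(-70*a - 79) - 22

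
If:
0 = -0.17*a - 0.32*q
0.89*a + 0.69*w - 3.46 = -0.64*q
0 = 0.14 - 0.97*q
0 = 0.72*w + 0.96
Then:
No Solution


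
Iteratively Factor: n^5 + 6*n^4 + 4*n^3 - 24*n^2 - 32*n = (n + 4)*(n^4 + 2*n^3 - 4*n^2 - 8*n) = (n - 2)*(n + 4)*(n^3 + 4*n^2 + 4*n) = (n - 2)*(n + 2)*(n + 4)*(n^2 + 2*n) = n*(n - 2)*(n + 2)*(n + 4)*(n + 2)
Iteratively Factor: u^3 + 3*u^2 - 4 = (u + 2)*(u^2 + u - 2) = (u - 1)*(u + 2)*(u + 2)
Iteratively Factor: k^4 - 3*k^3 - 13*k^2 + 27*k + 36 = (k + 1)*(k^3 - 4*k^2 - 9*k + 36) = (k - 4)*(k + 1)*(k^2 - 9) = (k - 4)*(k + 1)*(k + 3)*(k - 3)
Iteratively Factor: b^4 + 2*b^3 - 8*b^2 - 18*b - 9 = (b + 3)*(b^3 - b^2 - 5*b - 3) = (b + 1)*(b + 3)*(b^2 - 2*b - 3) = (b + 1)^2*(b + 3)*(b - 3)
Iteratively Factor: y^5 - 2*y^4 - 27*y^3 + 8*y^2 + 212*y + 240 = (y - 4)*(y^4 + 2*y^3 - 19*y^2 - 68*y - 60) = (y - 4)*(y + 3)*(y^3 - y^2 - 16*y - 20) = (y - 4)*(y + 2)*(y + 3)*(y^2 - 3*y - 10) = (y - 4)*(y + 2)^2*(y + 3)*(y - 5)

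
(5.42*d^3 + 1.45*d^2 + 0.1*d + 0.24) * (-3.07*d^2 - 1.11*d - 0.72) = -16.6394*d^5 - 10.4677*d^4 - 5.8189*d^3 - 1.8918*d^2 - 0.3384*d - 0.1728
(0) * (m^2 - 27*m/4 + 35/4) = 0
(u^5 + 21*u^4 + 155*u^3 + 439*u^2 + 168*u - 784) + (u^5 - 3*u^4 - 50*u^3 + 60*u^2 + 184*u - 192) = 2*u^5 + 18*u^4 + 105*u^3 + 499*u^2 + 352*u - 976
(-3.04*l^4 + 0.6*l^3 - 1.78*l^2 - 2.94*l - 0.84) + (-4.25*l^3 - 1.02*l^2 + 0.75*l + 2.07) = -3.04*l^4 - 3.65*l^3 - 2.8*l^2 - 2.19*l + 1.23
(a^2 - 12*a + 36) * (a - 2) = a^3 - 14*a^2 + 60*a - 72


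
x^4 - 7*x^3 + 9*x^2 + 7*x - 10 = (x - 5)*(x - 2)*(x - 1)*(x + 1)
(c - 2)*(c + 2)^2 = c^3 + 2*c^2 - 4*c - 8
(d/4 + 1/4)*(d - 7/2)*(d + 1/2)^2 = d^4/4 - 3*d^3/8 - 23*d^2/16 - 33*d/32 - 7/32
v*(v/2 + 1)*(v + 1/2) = v^3/2 + 5*v^2/4 + v/2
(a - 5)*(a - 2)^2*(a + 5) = a^4 - 4*a^3 - 21*a^2 + 100*a - 100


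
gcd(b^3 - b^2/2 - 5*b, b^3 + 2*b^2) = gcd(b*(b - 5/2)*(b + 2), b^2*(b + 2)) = b^2 + 2*b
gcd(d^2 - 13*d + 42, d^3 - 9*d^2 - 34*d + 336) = d - 7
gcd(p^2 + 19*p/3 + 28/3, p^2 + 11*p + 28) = p + 4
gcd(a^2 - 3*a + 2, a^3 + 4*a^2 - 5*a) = a - 1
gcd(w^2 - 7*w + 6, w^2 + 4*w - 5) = w - 1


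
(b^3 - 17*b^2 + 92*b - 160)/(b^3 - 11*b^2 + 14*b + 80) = (b - 4)/(b + 2)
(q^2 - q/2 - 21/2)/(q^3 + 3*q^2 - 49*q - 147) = (q - 7/2)/(q^2 - 49)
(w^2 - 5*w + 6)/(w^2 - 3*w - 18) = (-w^2 + 5*w - 6)/(-w^2 + 3*w + 18)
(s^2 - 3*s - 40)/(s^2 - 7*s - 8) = (s + 5)/(s + 1)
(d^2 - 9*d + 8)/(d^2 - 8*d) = (d - 1)/d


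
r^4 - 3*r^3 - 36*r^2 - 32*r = r*(r - 8)*(r + 1)*(r + 4)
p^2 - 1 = (p - 1)*(p + 1)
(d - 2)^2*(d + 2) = d^3 - 2*d^2 - 4*d + 8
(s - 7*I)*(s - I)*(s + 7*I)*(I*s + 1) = I*s^4 + 2*s^3 + 48*I*s^2 + 98*s - 49*I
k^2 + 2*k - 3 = (k - 1)*(k + 3)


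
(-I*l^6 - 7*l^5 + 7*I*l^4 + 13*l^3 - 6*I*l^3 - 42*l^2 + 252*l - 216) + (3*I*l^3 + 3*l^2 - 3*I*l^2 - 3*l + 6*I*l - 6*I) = -I*l^6 - 7*l^5 + 7*I*l^4 + 13*l^3 - 3*I*l^3 - 39*l^2 - 3*I*l^2 + 249*l + 6*I*l - 216 - 6*I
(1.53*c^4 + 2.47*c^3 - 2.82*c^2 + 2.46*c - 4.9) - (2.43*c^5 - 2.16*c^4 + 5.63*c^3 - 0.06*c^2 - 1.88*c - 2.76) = -2.43*c^5 + 3.69*c^4 - 3.16*c^3 - 2.76*c^2 + 4.34*c - 2.14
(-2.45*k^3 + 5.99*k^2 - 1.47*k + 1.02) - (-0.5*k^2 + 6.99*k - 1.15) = -2.45*k^3 + 6.49*k^2 - 8.46*k + 2.17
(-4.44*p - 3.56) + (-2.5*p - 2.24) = -6.94*p - 5.8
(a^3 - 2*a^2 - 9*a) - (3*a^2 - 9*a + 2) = a^3 - 5*a^2 - 2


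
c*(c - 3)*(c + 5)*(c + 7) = c^4 + 9*c^3 - c^2 - 105*c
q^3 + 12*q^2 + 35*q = q*(q + 5)*(q + 7)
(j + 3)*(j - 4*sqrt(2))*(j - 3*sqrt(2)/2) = j^3 - 11*sqrt(2)*j^2/2 + 3*j^2 - 33*sqrt(2)*j/2 + 12*j + 36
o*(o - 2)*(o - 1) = o^3 - 3*o^2 + 2*o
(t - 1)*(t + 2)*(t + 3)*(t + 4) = t^4 + 8*t^3 + 17*t^2 - 2*t - 24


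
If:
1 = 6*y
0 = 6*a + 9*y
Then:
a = -1/4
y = 1/6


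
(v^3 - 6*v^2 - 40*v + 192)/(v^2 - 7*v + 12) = (v^2 - 2*v - 48)/(v - 3)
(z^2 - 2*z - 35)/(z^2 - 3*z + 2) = (z^2 - 2*z - 35)/(z^2 - 3*z + 2)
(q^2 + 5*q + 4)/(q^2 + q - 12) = (q + 1)/(q - 3)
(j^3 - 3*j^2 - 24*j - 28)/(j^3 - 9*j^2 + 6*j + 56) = (j + 2)/(j - 4)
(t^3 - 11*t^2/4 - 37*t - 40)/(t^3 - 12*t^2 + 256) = (t + 5/4)/(t - 8)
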